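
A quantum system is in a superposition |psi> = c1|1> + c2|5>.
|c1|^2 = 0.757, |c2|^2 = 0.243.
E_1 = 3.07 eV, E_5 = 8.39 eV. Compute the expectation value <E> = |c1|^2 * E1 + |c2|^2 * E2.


<E> = |c1|^2 * E1 + |c2|^2 * E2
= 0.757 * 3.07 + 0.243 * 8.39
= 2.324 + 2.0388
= 4.3628 eV

4.3628


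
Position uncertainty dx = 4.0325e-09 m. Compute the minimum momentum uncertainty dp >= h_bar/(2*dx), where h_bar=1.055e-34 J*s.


dp = h_bar / (2 * dx)
= 1.055e-34 / (2 * 4.0325e-09)
= 1.055e-34 / 8.0650e-09
= 1.3081e-26 kg*m/s

1.3081e-26


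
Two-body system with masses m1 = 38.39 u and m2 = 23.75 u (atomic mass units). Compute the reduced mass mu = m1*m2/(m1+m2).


mu = m1 * m2 / (m1 + m2)
= 38.39 * 23.75 / (38.39 + 23.75)
= 911.7625 / 62.14
= 14.6727 u

14.6727


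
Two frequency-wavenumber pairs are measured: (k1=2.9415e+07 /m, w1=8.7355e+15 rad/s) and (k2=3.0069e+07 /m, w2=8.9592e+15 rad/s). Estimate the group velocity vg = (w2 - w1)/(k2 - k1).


vg = (w2 - w1) / (k2 - k1)
= (8.9592e+15 - 8.7355e+15) / (3.0069e+07 - 2.9415e+07)
= 2.2370e+14 / 6.5400e+05
= 3.4205e+08 m/s

3.4205e+08


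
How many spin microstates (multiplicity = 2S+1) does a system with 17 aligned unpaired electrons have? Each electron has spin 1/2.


Total spin S = N * (1/2) = 17 * 0.5 = 8.5
Spin multiplicity = 2S + 1
= 2 * 8.5 + 1
= 18

18


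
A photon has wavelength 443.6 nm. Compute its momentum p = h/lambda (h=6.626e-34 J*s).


p = h / lambda
= 6.626e-34 / (443.6e-9)
= 6.626e-34 / 4.4360e-07
= 1.4937e-27 kg*m/s

1.4937e-27


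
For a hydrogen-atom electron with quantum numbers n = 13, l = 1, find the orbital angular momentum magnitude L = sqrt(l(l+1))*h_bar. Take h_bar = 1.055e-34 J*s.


L = sqrt(l*(l+1)) * h_bar
= sqrt(1 * 2) * 1.055e-34
= sqrt(2) * 1.055e-34
= 1.4142 * 1.055e-34
= 1.4920e-34 J*s

1.4920e-34


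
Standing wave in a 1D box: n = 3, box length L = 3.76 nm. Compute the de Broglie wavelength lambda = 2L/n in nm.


lambda = 2L / n
= 2 * 3.76 / 3
= 7.52 / 3
= 2.5067 nm

2.5067


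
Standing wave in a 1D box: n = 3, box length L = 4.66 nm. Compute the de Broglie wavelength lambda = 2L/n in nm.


lambda = 2L / n
= 2 * 4.66 / 3
= 9.32 / 3
= 3.1067 nm

3.1067


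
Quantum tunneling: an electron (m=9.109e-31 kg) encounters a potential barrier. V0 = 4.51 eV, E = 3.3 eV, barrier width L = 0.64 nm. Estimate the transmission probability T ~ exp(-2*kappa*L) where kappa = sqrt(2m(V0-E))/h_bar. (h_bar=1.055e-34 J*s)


V0 - E = 1.21 eV = 1.9384e-19 J
kappa = sqrt(2 * m * (V0-E)) / h_bar
= sqrt(2 * 9.109e-31 * 1.9384e-19) / 1.055e-34
= 5.6328e+09 /m
2*kappa*L = 2 * 5.6328e+09 * 0.64e-9
= 7.2099
T = exp(-7.2099) = 7.391997e-04

7.391997e-04


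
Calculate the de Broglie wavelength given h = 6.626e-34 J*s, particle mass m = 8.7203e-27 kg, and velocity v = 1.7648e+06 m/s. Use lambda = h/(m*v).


lambda = h / (m * v)
= 6.626e-34 / (8.7203e-27 * 1.7648e+06)
= 6.626e-34 / 1.5390e-20
= 4.3055e-14 m

4.3055e-14


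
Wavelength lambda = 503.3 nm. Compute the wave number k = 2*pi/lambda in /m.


k = 2 * pi / lambda
= 6.2832 / (503.3e-9)
= 6.2832 / 5.0330e-07
= 1.2484e+07 /m

1.2484e+07


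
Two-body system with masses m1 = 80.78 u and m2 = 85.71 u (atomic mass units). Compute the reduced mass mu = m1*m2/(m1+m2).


mu = m1 * m2 / (m1 + m2)
= 80.78 * 85.71 / (80.78 + 85.71)
= 6923.6538 / 166.49
= 41.586 u

41.586


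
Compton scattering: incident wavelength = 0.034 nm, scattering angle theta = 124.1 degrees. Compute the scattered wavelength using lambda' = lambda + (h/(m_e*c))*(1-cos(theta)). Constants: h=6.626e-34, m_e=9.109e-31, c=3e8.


Compton wavelength: h/(m_e*c) = 2.4247e-12 m
d_lambda = 2.4247e-12 * (1 - cos(124.1 deg))
= 2.4247e-12 * 1.560639
= 3.7841e-12 m = 0.003784 nm
lambda' = 0.034 + 0.003784
= 0.037784 nm

0.037784


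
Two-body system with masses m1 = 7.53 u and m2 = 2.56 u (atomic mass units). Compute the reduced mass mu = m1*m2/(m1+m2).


mu = m1 * m2 / (m1 + m2)
= 7.53 * 2.56 / (7.53 + 2.56)
= 19.2768 / 10.09
= 1.9105 u

1.9105


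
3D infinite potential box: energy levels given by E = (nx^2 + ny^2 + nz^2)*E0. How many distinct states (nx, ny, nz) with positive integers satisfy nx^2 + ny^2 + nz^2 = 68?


Enumerate all (nx, ny, nz) with nx^2 + ny^2 + nz^2 = 68:
(4,4,6)
(4,6,4)
(6,4,4)
Total degeneracy = 3

3


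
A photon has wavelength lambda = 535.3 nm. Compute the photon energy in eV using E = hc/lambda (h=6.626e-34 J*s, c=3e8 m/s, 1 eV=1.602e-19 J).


E = hc / lambda
= (6.626e-34)(3e8) / (535.3e-9)
= 1.9878e-25 / 5.3530e-07
= 3.7134e-19 J
Converting to eV: 3.7134e-19 / 1.602e-19
= 2.318 eV

2.318


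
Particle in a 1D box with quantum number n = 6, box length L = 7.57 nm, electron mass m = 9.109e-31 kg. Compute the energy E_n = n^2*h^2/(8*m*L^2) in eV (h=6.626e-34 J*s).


E = n^2 * h^2 / (8 * m * L^2)
= 6^2 * (6.626e-34)^2 / (8 * 9.109e-31 * (7.57e-9)^2)
= 36 * 4.3904e-67 / (8 * 9.109e-31 * 5.7305e-17)
= 3.7849e-20 J
= 0.2363 eV

0.2363


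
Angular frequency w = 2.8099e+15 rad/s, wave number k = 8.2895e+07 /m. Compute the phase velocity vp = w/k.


vp = w / k
= 2.8099e+15 / 8.2895e+07
= 3.3897e+07 m/s

3.3897e+07


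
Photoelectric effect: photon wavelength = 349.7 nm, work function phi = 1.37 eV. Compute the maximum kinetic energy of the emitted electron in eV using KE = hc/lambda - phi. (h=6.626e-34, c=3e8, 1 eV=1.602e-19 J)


E_photon = hc / lambda
= (6.626e-34)(3e8) / (349.7e-9)
= 5.6843e-19 J
= 3.5483 eV
KE = E_photon - phi
= 3.5483 - 1.37
= 2.1783 eV

2.1783


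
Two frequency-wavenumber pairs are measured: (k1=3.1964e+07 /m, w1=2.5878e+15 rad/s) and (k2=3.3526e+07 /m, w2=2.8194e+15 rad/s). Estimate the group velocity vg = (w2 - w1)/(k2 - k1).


vg = (w2 - w1) / (k2 - k1)
= (2.8194e+15 - 2.5878e+15) / (3.3526e+07 - 3.1964e+07)
= 2.3160e+14 / 1.5620e+06
= 1.4827e+08 m/s

1.4827e+08


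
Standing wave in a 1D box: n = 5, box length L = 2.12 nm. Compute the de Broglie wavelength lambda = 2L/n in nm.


lambda = 2L / n
= 2 * 2.12 / 5
= 4.24 / 5
= 0.848 nm

0.848


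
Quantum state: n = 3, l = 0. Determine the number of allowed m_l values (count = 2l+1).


m_l ranges from -l to +l in integer steps
So m_l goes from -0 to +0
Count = 2l + 1 = 2*0 + 1
= 1

1


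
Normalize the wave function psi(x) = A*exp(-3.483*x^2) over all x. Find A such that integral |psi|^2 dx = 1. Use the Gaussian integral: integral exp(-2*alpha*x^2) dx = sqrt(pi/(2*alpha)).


integral |psi|^2 dx = A^2 * sqrt(pi/(2*alpha)) = 1
A^2 = sqrt(2*alpha/pi)
= sqrt(2 * 3.483 / pi)
= 1.489076
A = sqrt(1.489076)
= 1.2203

1.2203


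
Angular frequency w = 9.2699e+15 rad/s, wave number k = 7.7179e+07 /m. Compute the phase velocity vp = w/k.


vp = w / k
= 9.2699e+15 / 7.7179e+07
= 1.2011e+08 m/s

1.2011e+08


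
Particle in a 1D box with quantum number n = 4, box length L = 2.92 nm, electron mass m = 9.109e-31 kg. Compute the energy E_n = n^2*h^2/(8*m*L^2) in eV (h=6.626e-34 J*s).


E = n^2 * h^2 / (8 * m * L^2)
= 4^2 * (6.626e-34)^2 / (8 * 9.109e-31 * (2.92e-9)^2)
= 16 * 4.3904e-67 / (8 * 9.109e-31 * 8.5264e-18)
= 1.1306e-19 J
= 0.7057 eV

0.7057


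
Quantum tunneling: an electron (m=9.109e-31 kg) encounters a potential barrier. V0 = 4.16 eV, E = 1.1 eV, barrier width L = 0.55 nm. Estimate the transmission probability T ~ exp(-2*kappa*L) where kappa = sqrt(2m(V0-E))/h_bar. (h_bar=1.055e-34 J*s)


V0 - E = 3.06 eV = 4.9021e-19 J
kappa = sqrt(2 * m * (V0-E)) / h_bar
= sqrt(2 * 9.109e-31 * 4.9021e-19) / 1.055e-34
= 8.9576e+09 /m
2*kappa*L = 2 * 8.9576e+09 * 0.55e-9
= 9.8533
T = exp(-9.8533) = 5.257241e-05

5.257241e-05


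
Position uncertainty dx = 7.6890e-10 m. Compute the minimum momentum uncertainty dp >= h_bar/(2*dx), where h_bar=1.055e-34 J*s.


dp = h_bar / (2 * dx)
= 1.055e-34 / (2 * 7.6890e-10)
= 1.055e-34 / 1.5378e-09
= 6.8604e-26 kg*m/s

6.8604e-26


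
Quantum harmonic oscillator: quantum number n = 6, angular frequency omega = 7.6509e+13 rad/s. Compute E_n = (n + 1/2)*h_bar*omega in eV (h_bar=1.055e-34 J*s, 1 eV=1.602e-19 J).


E = (n + 1/2) * h_bar * omega
= (6 + 0.5) * 1.055e-34 * 7.6509e+13
= 6.5 * 8.0717e-21
= 5.2466e-20 J
= 0.3275 eV

0.3275


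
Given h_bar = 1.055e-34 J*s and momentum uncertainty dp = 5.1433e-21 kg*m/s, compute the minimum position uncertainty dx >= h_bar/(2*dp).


dx = h_bar / (2 * dp)
= 1.055e-34 / (2 * 5.1433e-21)
= 1.055e-34 / 1.0287e-20
= 1.0256e-14 m

1.0256e-14


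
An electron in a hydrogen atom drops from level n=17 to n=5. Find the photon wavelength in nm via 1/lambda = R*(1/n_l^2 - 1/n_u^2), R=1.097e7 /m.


1/lambda = R * (1/n_l^2 - 1/n_u^2)
= 1.097e7 * (1/5^2 - 1/17^2)
= 1.097e7 * (0.04 - 0.00346)
= 1.097e7 * 0.03654
= 4.0084e+05 /m
lambda = 1 / 4.0084e+05 = 2494.7515 nm

2494.7515


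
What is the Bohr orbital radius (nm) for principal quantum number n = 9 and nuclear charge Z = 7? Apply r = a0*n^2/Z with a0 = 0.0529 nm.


r = a0 * n^2 / Z
= 0.0529 * 9^2 / 7
= 0.0529 * 81 / 7
= 0.6121 nm

0.6121


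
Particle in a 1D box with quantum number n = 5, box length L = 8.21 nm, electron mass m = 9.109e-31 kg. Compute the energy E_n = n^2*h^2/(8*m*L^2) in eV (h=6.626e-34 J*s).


E = n^2 * h^2 / (8 * m * L^2)
= 5^2 * (6.626e-34)^2 / (8 * 9.109e-31 * (8.21e-9)^2)
= 25 * 4.3904e-67 / (8 * 9.109e-31 * 6.7404e-17)
= 2.2346e-20 J
= 0.1395 eV

0.1395


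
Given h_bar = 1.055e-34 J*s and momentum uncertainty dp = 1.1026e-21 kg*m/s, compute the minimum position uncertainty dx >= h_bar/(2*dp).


dx = h_bar / (2 * dp)
= 1.055e-34 / (2 * 1.1026e-21)
= 1.055e-34 / 2.2052e-21
= 4.7841e-14 m

4.7841e-14


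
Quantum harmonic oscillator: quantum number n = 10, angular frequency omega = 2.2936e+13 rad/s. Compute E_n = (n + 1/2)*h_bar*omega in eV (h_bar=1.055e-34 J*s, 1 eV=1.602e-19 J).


E = (n + 1/2) * h_bar * omega
= (10 + 0.5) * 1.055e-34 * 2.2936e+13
= 10.5 * 2.4197e-21
= 2.5407e-20 J
= 0.1586 eV

0.1586


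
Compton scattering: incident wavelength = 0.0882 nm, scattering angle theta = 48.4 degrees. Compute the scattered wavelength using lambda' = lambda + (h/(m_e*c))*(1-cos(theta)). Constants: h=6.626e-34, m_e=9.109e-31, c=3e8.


Compton wavelength: h/(m_e*c) = 2.4247e-12 m
d_lambda = 2.4247e-12 * (1 - cos(48.4 deg))
= 2.4247e-12 * 0.336074
= 8.1488e-13 m = 0.000815 nm
lambda' = 0.0882 + 0.000815
= 0.089015 nm

0.089015


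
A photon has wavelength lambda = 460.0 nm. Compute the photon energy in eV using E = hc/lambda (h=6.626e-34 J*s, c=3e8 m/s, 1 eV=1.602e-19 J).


E = hc / lambda
= (6.626e-34)(3e8) / (460.0e-9)
= 1.9878e-25 / 4.6000e-07
= 4.3213e-19 J
Converting to eV: 4.3213e-19 / 1.602e-19
= 2.6974 eV

2.6974


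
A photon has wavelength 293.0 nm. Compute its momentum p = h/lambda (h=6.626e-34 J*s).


p = h / lambda
= 6.626e-34 / (293.0e-9)
= 6.626e-34 / 2.9300e-07
= 2.2614e-27 kg*m/s

2.2614e-27


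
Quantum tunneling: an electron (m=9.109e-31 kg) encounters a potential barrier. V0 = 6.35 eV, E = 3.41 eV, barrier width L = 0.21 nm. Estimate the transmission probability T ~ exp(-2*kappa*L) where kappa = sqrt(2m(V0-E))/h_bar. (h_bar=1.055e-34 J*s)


V0 - E = 2.94 eV = 4.7099e-19 J
kappa = sqrt(2 * m * (V0-E)) / h_bar
= sqrt(2 * 9.109e-31 * 4.7099e-19) / 1.055e-34
= 8.7802e+09 /m
2*kappa*L = 2 * 8.7802e+09 * 0.21e-9
= 3.6877
T = exp(-3.6877) = 2.503024e-02

2.503024e-02


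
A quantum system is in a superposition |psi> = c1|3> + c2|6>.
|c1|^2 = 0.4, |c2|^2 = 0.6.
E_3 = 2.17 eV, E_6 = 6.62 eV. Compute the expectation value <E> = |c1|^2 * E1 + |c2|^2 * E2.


<E> = |c1|^2 * E1 + |c2|^2 * E2
= 0.4 * 2.17 + 0.6 * 6.62
= 0.868 + 3.972
= 4.84 eV

4.84


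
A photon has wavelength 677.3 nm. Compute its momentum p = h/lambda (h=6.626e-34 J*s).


p = h / lambda
= 6.626e-34 / (677.3e-9)
= 6.626e-34 / 6.7730e-07
= 9.7830e-28 kg*m/s

9.7830e-28


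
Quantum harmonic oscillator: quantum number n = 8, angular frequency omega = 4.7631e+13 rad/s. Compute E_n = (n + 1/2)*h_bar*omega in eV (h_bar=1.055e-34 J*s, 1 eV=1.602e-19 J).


E = (n + 1/2) * h_bar * omega
= (8 + 0.5) * 1.055e-34 * 4.7631e+13
= 8.5 * 5.0251e-21
= 4.2713e-20 J
= 0.2666 eV

0.2666


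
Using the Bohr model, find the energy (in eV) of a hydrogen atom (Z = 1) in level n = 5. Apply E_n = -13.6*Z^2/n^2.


E_n = -13.6 * Z^2 / n^2
= -13.6 * 1^2 / 5^2
= -13.6 * 1 / 25
= -0.544 eV

-0.544


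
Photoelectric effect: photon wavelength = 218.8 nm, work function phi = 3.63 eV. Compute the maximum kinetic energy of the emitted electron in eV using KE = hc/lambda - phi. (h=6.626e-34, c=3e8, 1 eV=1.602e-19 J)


E_photon = hc / lambda
= (6.626e-34)(3e8) / (218.8e-9)
= 9.0850e-19 J
= 5.671 eV
KE = E_photon - phi
= 5.671 - 3.63
= 2.041 eV

2.041


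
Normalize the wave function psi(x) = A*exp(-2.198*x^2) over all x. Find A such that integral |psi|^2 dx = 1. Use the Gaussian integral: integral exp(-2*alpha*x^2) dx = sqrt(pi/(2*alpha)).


integral |psi|^2 dx = A^2 * sqrt(pi/(2*alpha)) = 1
A^2 = sqrt(2*alpha/pi)
= sqrt(2 * 2.198 / pi)
= 1.182916
A = sqrt(1.182916)
= 1.0876

1.0876


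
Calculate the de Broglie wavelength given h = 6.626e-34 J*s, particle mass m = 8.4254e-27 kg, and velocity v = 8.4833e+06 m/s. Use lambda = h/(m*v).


lambda = h / (m * v)
= 6.626e-34 / (8.4254e-27 * 8.4833e+06)
= 6.626e-34 / 7.1475e-20
= 9.2703e-15 m

9.2703e-15


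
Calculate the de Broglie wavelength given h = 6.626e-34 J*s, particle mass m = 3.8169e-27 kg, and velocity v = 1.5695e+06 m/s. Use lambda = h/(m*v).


lambda = h / (m * v)
= 6.626e-34 / (3.8169e-27 * 1.5695e+06)
= 6.626e-34 / 5.9906e-21
= 1.1061e-13 m

1.1061e-13


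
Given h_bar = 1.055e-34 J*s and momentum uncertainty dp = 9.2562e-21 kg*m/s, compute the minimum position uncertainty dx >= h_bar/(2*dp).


dx = h_bar / (2 * dp)
= 1.055e-34 / (2 * 9.2562e-21)
= 1.055e-34 / 1.8512e-20
= 5.6989e-15 m

5.6989e-15


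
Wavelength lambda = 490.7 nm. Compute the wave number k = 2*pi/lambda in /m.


k = 2 * pi / lambda
= 6.2832 / (490.7e-9)
= 6.2832 / 4.9070e-07
= 1.2805e+07 /m

1.2805e+07


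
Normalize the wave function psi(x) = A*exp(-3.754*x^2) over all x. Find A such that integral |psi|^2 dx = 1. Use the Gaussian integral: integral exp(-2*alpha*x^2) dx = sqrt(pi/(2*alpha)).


integral |psi|^2 dx = A^2 * sqrt(pi/(2*alpha)) = 1
A^2 = sqrt(2*alpha/pi)
= sqrt(2 * 3.754 / pi)
= 1.545921
A = sqrt(1.545921)
= 1.2434

1.2434


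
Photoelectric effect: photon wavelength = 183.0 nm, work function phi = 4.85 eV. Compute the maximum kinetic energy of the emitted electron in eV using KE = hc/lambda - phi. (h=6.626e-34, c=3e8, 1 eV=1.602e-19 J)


E_photon = hc / lambda
= (6.626e-34)(3e8) / (183.0e-9)
= 1.0862e-18 J
= 6.7805 eV
KE = E_photon - phi
= 6.7805 - 4.85
= 1.9305 eV

1.9305


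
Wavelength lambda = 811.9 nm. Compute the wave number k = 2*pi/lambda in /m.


k = 2 * pi / lambda
= 6.2832 / (811.9e-9)
= 6.2832 / 8.1190e-07
= 7.7389e+06 /m

7.7389e+06


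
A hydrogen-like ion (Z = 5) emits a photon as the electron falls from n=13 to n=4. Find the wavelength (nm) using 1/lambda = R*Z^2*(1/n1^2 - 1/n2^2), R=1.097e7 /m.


1/lambda = R * Z^2 * (1/n1^2 - 1/n2^2)
= 1.097e7 * 5^2 * (1/4^2 - 1/13^2)
= 1.097e7 * 25 * (0.0625 - 0.005917)
= 1.5518e+07 /m
lambda = 1 / 1.5518e+07
= 64.4419 nm

64.4419


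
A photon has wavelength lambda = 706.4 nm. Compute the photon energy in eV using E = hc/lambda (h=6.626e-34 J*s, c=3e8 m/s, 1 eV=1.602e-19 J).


E = hc / lambda
= (6.626e-34)(3e8) / (706.4e-9)
= 1.9878e-25 / 7.0640e-07
= 2.8140e-19 J
Converting to eV: 2.8140e-19 / 1.602e-19
= 1.7565 eV

1.7565


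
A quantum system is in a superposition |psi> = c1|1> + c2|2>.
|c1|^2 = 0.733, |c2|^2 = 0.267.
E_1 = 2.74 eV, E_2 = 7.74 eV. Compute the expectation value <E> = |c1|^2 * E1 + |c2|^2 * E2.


<E> = |c1|^2 * E1 + |c2|^2 * E2
= 0.733 * 2.74 + 0.267 * 7.74
= 2.0084 + 2.0666
= 4.075 eV

4.075


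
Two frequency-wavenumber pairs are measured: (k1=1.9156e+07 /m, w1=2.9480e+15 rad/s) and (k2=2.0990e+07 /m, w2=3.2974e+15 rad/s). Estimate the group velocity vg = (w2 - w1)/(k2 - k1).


vg = (w2 - w1) / (k2 - k1)
= (3.2974e+15 - 2.9480e+15) / (2.0990e+07 - 1.9156e+07)
= 3.4940e+14 / 1.8340e+06
= 1.9051e+08 m/s

1.9051e+08


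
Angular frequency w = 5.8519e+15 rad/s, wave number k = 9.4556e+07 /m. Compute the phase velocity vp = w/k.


vp = w / k
= 5.8519e+15 / 9.4556e+07
= 6.1888e+07 m/s

6.1888e+07


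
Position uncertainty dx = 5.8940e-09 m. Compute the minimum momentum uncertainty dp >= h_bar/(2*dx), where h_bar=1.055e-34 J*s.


dp = h_bar / (2 * dx)
= 1.055e-34 / (2 * 5.8940e-09)
= 1.055e-34 / 1.1788e-08
= 8.9498e-27 kg*m/s

8.9498e-27


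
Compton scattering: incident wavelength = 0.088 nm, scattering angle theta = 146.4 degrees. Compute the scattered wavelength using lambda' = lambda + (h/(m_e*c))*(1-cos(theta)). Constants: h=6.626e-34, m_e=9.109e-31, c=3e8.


Compton wavelength: h/(m_e*c) = 2.4247e-12 m
d_lambda = 2.4247e-12 * (1 - cos(146.4 deg))
= 2.4247e-12 * 1.832921
= 4.4443e-12 m = 0.004444 nm
lambda' = 0.088 + 0.004444
= 0.092444 nm

0.092444


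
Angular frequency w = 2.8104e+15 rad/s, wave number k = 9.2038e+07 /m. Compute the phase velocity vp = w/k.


vp = w / k
= 2.8104e+15 / 9.2038e+07
= 3.0535e+07 m/s

3.0535e+07


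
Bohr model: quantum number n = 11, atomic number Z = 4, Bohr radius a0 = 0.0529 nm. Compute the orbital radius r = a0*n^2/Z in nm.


r = a0 * n^2 / Z
= 0.0529 * 11^2 / 4
= 0.0529 * 121 / 4
= 1.6002 nm

1.6002


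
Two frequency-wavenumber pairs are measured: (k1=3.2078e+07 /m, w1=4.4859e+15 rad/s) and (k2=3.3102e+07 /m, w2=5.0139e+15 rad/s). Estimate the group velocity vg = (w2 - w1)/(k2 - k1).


vg = (w2 - w1) / (k2 - k1)
= (5.0139e+15 - 4.4859e+15) / (3.3102e+07 - 3.2078e+07)
= 5.2800e+14 / 1.0240e+06
= 5.1562e+08 m/s

5.1562e+08


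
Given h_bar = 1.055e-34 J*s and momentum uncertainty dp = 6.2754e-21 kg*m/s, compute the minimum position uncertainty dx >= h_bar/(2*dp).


dx = h_bar / (2 * dp)
= 1.055e-34 / (2 * 6.2754e-21)
= 1.055e-34 / 1.2551e-20
= 8.4058e-15 m

8.4058e-15


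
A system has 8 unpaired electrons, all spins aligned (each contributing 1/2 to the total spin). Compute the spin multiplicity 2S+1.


Total spin S = N * (1/2) = 8 * 0.5 = 4.0
Spin multiplicity = 2S + 1
= 2 * 4.0 + 1
= 9

9


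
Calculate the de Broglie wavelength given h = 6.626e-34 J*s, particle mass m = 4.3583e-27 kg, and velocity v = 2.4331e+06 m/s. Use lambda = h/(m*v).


lambda = h / (m * v)
= 6.626e-34 / (4.3583e-27 * 2.4331e+06)
= 6.626e-34 / 1.0604e-20
= 6.2485e-14 m

6.2485e-14


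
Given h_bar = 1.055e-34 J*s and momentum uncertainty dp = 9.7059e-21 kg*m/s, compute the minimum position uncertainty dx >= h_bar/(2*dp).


dx = h_bar / (2 * dp)
= 1.055e-34 / (2 * 9.7059e-21)
= 1.055e-34 / 1.9412e-20
= 5.4348e-15 m

5.4348e-15


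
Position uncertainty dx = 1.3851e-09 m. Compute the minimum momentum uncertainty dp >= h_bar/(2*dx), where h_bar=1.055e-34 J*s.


dp = h_bar / (2 * dx)
= 1.055e-34 / (2 * 1.3851e-09)
= 1.055e-34 / 2.7702e-09
= 3.8084e-26 kg*m/s

3.8084e-26


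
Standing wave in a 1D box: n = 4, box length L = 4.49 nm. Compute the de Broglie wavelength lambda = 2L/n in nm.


lambda = 2L / n
= 2 * 4.49 / 4
= 8.98 / 4
= 2.245 nm

2.245


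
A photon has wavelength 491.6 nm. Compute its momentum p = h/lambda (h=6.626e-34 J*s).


p = h / lambda
= 6.626e-34 / (491.6e-9)
= 6.626e-34 / 4.9160e-07
= 1.3478e-27 kg*m/s

1.3478e-27


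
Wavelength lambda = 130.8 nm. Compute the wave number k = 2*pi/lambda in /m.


k = 2 * pi / lambda
= 6.2832 / (130.8e-9)
= 6.2832 / 1.3080e-07
= 4.8037e+07 /m

4.8037e+07


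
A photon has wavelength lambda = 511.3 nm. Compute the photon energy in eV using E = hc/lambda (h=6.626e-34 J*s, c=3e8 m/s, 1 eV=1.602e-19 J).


E = hc / lambda
= (6.626e-34)(3e8) / (511.3e-9)
= 1.9878e-25 / 5.1130e-07
= 3.8877e-19 J
Converting to eV: 3.8877e-19 / 1.602e-19
= 2.4268 eV

2.4268


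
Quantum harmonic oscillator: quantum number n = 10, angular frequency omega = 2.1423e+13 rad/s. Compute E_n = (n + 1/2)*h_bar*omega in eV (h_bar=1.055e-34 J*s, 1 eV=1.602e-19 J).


E = (n + 1/2) * h_bar * omega
= (10 + 0.5) * 1.055e-34 * 2.1423e+13
= 10.5 * 2.2601e-21
= 2.3731e-20 J
= 0.1481 eV

0.1481


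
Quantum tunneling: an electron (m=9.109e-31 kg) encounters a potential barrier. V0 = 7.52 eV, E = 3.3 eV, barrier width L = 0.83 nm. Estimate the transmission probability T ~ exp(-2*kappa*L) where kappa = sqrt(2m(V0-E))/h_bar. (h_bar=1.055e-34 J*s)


V0 - E = 4.22 eV = 6.7604e-19 J
kappa = sqrt(2 * m * (V0-E)) / h_bar
= sqrt(2 * 9.109e-31 * 6.7604e-19) / 1.055e-34
= 1.0519e+10 /m
2*kappa*L = 2 * 1.0519e+10 * 0.83e-9
= 17.462
T = exp(-17.462) = 2.608308e-08

2.608308e-08


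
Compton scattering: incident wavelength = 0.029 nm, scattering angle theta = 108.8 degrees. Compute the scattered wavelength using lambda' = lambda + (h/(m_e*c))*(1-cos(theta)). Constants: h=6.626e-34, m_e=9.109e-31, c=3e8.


Compton wavelength: h/(m_e*c) = 2.4247e-12 m
d_lambda = 2.4247e-12 * (1 - cos(108.8 deg))
= 2.4247e-12 * 1.322266
= 3.2061e-12 m = 0.003206 nm
lambda' = 0.029 + 0.003206
= 0.032206 nm

0.032206


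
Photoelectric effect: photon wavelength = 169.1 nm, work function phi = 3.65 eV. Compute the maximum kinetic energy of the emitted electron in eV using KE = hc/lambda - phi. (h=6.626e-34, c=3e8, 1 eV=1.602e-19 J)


E_photon = hc / lambda
= (6.626e-34)(3e8) / (169.1e-9)
= 1.1755e-18 J
= 7.3378 eV
KE = E_photon - phi
= 7.3378 - 3.65
= 3.6878 eV

3.6878


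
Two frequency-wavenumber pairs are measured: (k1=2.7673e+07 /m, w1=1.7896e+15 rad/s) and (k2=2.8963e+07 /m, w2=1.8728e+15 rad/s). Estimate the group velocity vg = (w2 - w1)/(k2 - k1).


vg = (w2 - w1) / (k2 - k1)
= (1.8728e+15 - 1.7896e+15) / (2.8963e+07 - 2.7673e+07)
= 8.3200e+13 / 1.2900e+06
= 6.4496e+07 m/s

6.4496e+07


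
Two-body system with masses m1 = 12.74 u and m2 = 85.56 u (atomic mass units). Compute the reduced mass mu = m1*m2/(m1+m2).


mu = m1 * m2 / (m1 + m2)
= 12.74 * 85.56 / (12.74 + 85.56)
= 1090.0344 / 98.3
= 11.0889 u

11.0889


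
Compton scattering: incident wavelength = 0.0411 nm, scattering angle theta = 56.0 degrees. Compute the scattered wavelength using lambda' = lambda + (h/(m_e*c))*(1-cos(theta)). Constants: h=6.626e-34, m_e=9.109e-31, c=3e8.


Compton wavelength: h/(m_e*c) = 2.4247e-12 m
d_lambda = 2.4247e-12 * (1 - cos(56.0 deg))
= 2.4247e-12 * 0.440807
= 1.0688e-12 m = 0.001069 nm
lambda' = 0.0411 + 0.001069
= 0.042169 nm

0.042169


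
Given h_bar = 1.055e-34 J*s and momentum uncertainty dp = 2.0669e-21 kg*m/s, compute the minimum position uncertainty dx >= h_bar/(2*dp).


dx = h_bar / (2 * dp)
= 1.055e-34 / (2 * 2.0669e-21)
= 1.055e-34 / 4.1338e-21
= 2.5521e-14 m

2.5521e-14


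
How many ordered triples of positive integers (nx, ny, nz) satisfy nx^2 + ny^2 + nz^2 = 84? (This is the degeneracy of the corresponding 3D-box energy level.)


Enumerate all (nx, ny, nz) with nx^2 + ny^2 + nz^2 = 84:
(2,4,8)
(2,8,4)
(4,2,8)
(4,8,2)
(8,2,4)
(8,4,2)
Total degeneracy = 6

6


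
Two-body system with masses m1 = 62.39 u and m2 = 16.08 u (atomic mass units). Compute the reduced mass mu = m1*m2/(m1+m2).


mu = m1 * m2 / (m1 + m2)
= 62.39 * 16.08 / (62.39 + 16.08)
= 1003.2312 / 78.47
= 12.7849 u

12.7849


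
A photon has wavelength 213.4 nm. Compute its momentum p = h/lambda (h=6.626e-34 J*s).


p = h / lambda
= 6.626e-34 / (213.4e-9)
= 6.626e-34 / 2.1340e-07
= 3.1050e-27 kg*m/s

3.1050e-27


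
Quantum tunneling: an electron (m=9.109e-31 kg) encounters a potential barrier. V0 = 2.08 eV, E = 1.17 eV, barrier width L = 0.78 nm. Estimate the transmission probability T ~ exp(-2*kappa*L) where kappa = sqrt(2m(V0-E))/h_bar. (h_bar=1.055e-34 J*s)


V0 - E = 0.91 eV = 1.4578e-19 J
kappa = sqrt(2 * m * (V0-E)) / h_bar
= sqrt(2 * 9.109e-31 * 1.4578e-19) / 1.055e-34
= 4.8848e+09 /m
2*kappa*L = 2 * 4.8848e+09 * 0.78e-9
= 7.6203
T = exp(-7.6203) = 4.903743e-04

4.903743e-04


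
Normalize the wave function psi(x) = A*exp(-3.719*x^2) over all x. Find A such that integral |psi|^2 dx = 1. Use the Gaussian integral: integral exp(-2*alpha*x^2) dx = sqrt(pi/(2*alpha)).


integral |psi|^2 dx = A^2 * sqrt(pi/(2*alpha)) = 1
A^2 = sqrt(2*alpha/pi)
= sqrt(2 * 3.719 / pi)
= 1.538697
A = sqrt(1.538697)
= 1.2404

1.2404


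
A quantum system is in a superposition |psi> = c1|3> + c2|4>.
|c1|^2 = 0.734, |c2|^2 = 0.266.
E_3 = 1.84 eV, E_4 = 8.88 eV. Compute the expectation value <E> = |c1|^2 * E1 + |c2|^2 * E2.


<E> = |c1|^2 * E1 + |c2|^2 * E2
= 0.734 * 1.84 + 0.266 * 8.88
= 1.3506 + 2.3621
= 3.7126 eV

3.7126


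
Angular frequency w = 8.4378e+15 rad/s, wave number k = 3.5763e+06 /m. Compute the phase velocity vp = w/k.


vp = w / k
= 8.4378e+15 / 3.5763e+06
= 2.3594e+09 m/s

2.3594e+09


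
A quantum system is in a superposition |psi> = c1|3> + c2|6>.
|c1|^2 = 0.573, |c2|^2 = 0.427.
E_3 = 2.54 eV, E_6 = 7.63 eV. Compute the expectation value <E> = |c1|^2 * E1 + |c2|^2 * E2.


<E> = |c1|^2 * E1 + |c2|^2 * E2
= 0.573 * 2.54 + 0.427 * 7.63
= 1.4554 + 3.258
= 4.7134 eV

4.7134


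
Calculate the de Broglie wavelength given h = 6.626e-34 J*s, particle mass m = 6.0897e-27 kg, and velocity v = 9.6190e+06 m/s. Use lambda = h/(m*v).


lambda = h / (m * v)
= 6.626e-34 / (6.0897e-27 * 9.6190e+06)
= 6.626e-34 / 5.8577e-20
= 1.1312e-14 m

1.1312e-14


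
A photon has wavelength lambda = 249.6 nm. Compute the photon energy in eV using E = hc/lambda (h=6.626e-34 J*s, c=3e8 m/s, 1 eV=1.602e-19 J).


E = hc / lambda
= (6.626e-34)(3e8) / (249.6e-9)
= 1.9878e-25 / 2.4960e-07
= 7.9639e-19 J
Converting to eV: 7.9639e-19 / 1.602e-19
= 4.9712 eV

4.9712


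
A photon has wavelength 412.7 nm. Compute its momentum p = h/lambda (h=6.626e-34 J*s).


p = h / lambda
= 6.626e-34 / (412.7e-9)
= 6.626e-34 / 4.1270e-07
= 1.6055e-27 kg*m/s

1.6055e-27


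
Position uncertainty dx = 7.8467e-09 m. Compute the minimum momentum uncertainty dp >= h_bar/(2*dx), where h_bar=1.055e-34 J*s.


dp = h_bar / (2 * dx)
= 1.055e-34 / (2 * 7.8467e-09)
= 1.055e-34 / 1.5693e-08
= 6.7226e-27 kg*m/s

6.7226e-27


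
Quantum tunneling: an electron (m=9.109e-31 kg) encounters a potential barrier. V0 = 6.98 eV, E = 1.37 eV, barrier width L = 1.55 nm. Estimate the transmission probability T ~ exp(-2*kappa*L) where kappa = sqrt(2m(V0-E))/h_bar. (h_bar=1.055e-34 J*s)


V0 - E = 5.61 eV = 8.9872e-19 J
kappa = sqrt(2 * m * (V0-E)) / h_bar
= sqrt(2 * 9.109e-31 * 8.9872e-19) / 1.055e-34
= 1.2129e+10 /m
2*kappa*L = 2 * 1.2129e+10 * 1.55e-9
= 37.5987
T = exp(-37.5987) = 4.689355e-17

4.689355e-17


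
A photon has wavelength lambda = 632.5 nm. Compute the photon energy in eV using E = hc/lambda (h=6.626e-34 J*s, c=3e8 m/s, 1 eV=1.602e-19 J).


E = hc / lambda
= (6.626e-34)(3e8) / (632.5e-9)
= 1.9878e-25 / 6.3250e-07
= 3.1428e-19 J
Converting to eV: 3.1428e-19 / 1.602e-19
= 1.9618 eV

1.9618


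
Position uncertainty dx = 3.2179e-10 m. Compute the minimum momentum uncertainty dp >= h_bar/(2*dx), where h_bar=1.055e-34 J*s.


dp = h_bar / (2 * dx)
= 1.055e-34 / (2 * 3.2179e-10)
= 1.055e-34 / 6.4358e-10
= 1.6393e-25 kg*m/s

1.6393e-25


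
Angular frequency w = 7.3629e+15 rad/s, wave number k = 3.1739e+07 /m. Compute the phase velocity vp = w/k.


vp = w / k
= 7.3629e+15 / 3.1739e+07
= 2.3198e+08 m/s

2.3198e+08


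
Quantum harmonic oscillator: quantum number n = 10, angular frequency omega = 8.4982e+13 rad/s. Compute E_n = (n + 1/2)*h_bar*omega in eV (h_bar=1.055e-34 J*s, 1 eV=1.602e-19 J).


E = (n + 1/2) * h_bar * omega
= (10 + 0.5) * 1.055e-34 * 8.4982e+13
= 10.5 * 8.9656e-21
= 9.4139e-20 J
= 0.5876 eV

0.5876


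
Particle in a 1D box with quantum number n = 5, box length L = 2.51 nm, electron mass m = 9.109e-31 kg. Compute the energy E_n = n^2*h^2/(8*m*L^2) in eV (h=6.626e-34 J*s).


E = n^2 * h^2 / (8 * m * L^2)
= 5^2 * (6.626e-34)^2 / (8 * 9.109e-31 * (2.51e-9)^2)
= 25 * 4.3904e-67 / (8 * 9.109e-31 * 6.3001e-18)
= 2.3908e-19 J
= 1.4924 eV

1.4924


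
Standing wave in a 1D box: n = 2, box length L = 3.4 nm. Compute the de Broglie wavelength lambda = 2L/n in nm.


lambda = 2L / n
= 2 * 3.4 / 2
= 6.8 / 2
= 3.4 nm

3.4


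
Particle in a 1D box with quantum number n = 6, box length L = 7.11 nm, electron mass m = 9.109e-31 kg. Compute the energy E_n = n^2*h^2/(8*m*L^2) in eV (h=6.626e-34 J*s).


E = n^2 * h^2 / (8 * m * L^2)
= 6^2 * (6.626e-34)^2 / (8 * 9.109e-31 * (7.11e-9)^2)
= 36 * 4.3904e-67 / (8 * 9.109e-31 * 5.0552e-17)
= 4.2905e-20 J
= 0.2678 eV

0.2678


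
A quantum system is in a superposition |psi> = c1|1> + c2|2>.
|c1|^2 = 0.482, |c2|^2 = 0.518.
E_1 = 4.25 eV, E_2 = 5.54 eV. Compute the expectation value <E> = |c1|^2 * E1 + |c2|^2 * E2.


<E> = |c1|^2 * E1 + |c2|^2 * E2
= 0.482 * 4.25 + 0.518 * 5.54
= 2.0485 + 2.8697
= 4.9182 eV

4.9182


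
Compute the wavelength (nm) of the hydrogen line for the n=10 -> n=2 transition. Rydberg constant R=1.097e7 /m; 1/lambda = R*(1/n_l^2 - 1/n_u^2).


1/lambda = R * (1/n_l^2 - 1/n_u^2)
= 1.097e7 * (1/2^2 - 1/10^2)
= 1.097e7 * (0.25 - 0.01)
= 1.097e7 * 0.24
= 2.6328e+06 /m
lambda = 1 / 2.6328e+06 = 379.8238 nm

379.8238


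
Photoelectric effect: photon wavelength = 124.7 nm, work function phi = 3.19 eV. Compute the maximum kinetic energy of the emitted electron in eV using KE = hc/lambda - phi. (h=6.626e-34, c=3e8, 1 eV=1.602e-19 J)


E_photon = hc / lambda
= (6.626e-34)(3e8) / (124.7e-9)
= 1.5941e-18 J
= 9.9505 eV
KE = E_photon - phi
= 9.9505 - 3.19
= 6.7605 eV

6.7605


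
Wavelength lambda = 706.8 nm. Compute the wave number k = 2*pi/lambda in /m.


k = 2 * pi / lambda
= 6.2832 / (706.8e-9)
= 6.2832 / 7.0680e-07
= 8.8896e+06 /m

8.8896e+06


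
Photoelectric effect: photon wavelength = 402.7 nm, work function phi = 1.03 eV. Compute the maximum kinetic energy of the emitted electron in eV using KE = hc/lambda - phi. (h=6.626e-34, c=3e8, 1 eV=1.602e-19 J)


E_photon = hc / lambda
= (6.626e-34)(3e8) / (402.7e-9)
= 4.9362e-19 J
= 3.0813 eV
KE = E_photon - phi
= 3.0813 - 1.03
= 2.0513 eV

2.0513


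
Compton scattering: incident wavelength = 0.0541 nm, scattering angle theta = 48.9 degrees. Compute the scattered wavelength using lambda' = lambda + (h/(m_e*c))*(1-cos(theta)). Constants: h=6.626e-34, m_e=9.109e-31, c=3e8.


Compton wavelength: h/(m_e*c) = 2.4247e-12 m
d_lambda = 2.4247e-12 * (1 - cos(48.9 deg))
= 2.4247e-12 * 0.342625
= 8.3077e-13 m = 0.000831 nm
lambda' = 0.0541 + 0.000831
= 0.054931 nm

0.054931


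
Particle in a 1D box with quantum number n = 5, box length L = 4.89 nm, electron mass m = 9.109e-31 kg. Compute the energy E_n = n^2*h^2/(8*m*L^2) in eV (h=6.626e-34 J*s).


E = n^2 * h^2 / (8 * m * L^2)
= 5^2 * (6.626e-34)^2 / (8 * 9.109e-31 * (4.89e-9)^2)
= 25 * 4.3904e-67 / (8 * 9.109e-31 * 2.3912e-17)
= 6.2989e-20 J
= 0.3932 eV

0.3932


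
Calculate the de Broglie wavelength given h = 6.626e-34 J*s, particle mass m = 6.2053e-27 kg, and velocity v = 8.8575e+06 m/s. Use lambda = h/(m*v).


lambda = h / (m * v)
= 6.626e-34 / (6.2053e-27 * 8.8575e+06)
= 6.626e-34 / 5.4963e-20
= 1.2055e-14 m

1.2055e-14


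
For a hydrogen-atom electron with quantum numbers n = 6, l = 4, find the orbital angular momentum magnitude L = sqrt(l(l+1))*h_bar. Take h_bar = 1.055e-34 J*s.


L = sqrt(l*(l+1)) * h_bar
= sqrt(4 * 5) * 1.055e-34
= sqrt(20) * 1.055e-34
= 4.4721 * 1.055e-34
= 4.7181e-34 J*s

4.7181e-34


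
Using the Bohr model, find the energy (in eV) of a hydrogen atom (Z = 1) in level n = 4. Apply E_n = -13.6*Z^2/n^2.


E_n = -13.6 * Z^2 / n^2
= -13.6 * 1^2 / 4^2
= -13.6 * 1 / 16
= -0.85 eV

-0.85


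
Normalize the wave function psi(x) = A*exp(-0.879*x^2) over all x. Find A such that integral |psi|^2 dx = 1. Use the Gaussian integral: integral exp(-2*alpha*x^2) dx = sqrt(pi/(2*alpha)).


integral |psi|^2 dx = A^2 * sqrt(pi/(2*alpha)) = 1
A^2 = sqrt(2*alpha/pi)
= sqrt(2 * 0.879 / pi)
= 0.748057
A = sqrt(0.748057)
= 0.8649

0.8649


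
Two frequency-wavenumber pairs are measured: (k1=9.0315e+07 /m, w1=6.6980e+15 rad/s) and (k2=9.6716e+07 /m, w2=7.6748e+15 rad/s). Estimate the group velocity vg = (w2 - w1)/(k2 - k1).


vg = (w2 - w1) / (k2 - k1)
= (7.6748e+15 - 6.6980e+15) / (9.6716e+07 - 9.0315e+07)
= 9.7680e+14 / 6.4010e+06
= 1.5260e+08 m/s

1.5260e+08


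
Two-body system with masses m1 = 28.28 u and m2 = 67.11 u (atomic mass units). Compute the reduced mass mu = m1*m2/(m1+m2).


mu = m1 * m2 / (m1 + m2)
= 28.28 * 67.11 / (28.28 + 67.11)
= 1897.8708 / 95.39
= 19.8959 u

19.8959


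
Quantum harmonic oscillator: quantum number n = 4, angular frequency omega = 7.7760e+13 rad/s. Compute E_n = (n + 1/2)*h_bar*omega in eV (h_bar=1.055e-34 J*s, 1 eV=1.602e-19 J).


E = (n + 1/2) * h_bar * omega
= (4 + 0.5) * 1.055e-34 * 7.7760e+13
= 4.5 * 8.2037e-21
= 3.6917e-20 J
= 0.2304 eV

0.2304


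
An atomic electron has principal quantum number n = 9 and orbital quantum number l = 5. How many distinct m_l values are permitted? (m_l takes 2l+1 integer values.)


m_l ranges from -l to +l in integer steps
So m_l goes from -5 to +5
Count = 2l + 1 = 2*5 + 1
= 11

11


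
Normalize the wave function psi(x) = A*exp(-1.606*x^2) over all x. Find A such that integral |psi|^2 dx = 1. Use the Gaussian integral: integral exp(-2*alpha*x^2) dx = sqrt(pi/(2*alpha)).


integral |psi|^2 dx = A^2 * sqrt(pi/(2*alpha)) = 1
A^2 = sqrt(2*alpha/pi)
= sqrt(2 * 1.606 / pi)
= 1.011144
A = sqrt(1.011144)
= 1.0056

1.0056


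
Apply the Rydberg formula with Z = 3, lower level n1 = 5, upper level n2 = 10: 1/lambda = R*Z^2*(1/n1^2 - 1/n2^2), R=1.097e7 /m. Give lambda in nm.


1/lambda = R * Z^2 * (1/n1^2 - 1/n2^2)
= 1.097e7 * 3^2 * (1/5^2 - 1/10^2)
= 1.097e7 * 9 * (0.04 - 0.01)
= 2.9619e+06 /m
lambda = 1 / 2.9619e+06
= 337.6211 nm

337.6211


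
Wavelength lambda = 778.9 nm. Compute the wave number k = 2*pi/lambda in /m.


k = 2 * pi / lambda
= 6.2832 / (778.9e-9)
= 6.2832 / 7.7890e-07
= 8.0667e+06 /m

8.0667e+06


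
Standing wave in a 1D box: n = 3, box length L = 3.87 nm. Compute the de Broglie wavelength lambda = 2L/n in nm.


lambda = 2L / n
= 2 * 3.87 / 3
= 7.74 / 3
= 2.58 nm

2.58


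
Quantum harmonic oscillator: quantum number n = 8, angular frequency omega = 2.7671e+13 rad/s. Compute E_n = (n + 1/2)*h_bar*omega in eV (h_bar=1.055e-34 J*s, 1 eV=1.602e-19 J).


E = (n + 1/2) * h_bar * omega
= (8 + 0.5) * 1.055e-34 * 2.7671e+13
= 8.5 * 2.9193e-21
= 2.4814e-20 J
= 0.1549 eV

0.1549


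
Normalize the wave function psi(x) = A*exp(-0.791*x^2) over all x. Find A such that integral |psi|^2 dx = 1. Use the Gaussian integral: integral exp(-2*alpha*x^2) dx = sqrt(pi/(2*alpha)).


integral |psi|^2 dx = A^2 * sqrt(pi/(2*alpha)) = 1
A^2 = sqrt(2*alpha/pi)
= sqrt(2 * 0.791 / pi)
= 0.709624
A = sqrt(0.709624)
= 0.8424

0.8424


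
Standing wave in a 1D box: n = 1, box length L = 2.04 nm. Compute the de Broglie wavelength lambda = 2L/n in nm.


lambda = 2L / n
= 2 * 2.04 / 1
= 4.08 / 1
= 4.08 nm

4.08


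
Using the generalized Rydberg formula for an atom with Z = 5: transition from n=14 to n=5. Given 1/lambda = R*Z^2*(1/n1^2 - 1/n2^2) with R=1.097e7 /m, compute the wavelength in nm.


1/lambda = R * Z^2 * (1/n1^2 - 1/n2^2)
= 1.097e7 * 5^2 * (1/5^2 - 1/14^2)
= 1.097e7 * 25 * (0.04 - 0.005102)
= 9.5708e+06 /m
lambda = 1 / 9.5708e+06
= 104.4849 nm

104.4849


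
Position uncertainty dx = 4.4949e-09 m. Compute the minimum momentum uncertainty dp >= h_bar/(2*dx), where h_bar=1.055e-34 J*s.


dp = h_bar / (2 * dx)
= 1.055e-34 / (2 * 4.4949e-09)
= 1.055e-34 / 8.9898e-09
= 1.1736e-26 kg*m/s

1.1736e-26


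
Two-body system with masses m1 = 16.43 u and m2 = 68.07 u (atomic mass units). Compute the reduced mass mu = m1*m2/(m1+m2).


mu = m1 * m2 / (m1 + m2)
= 16.43 * 68.07 / (16.43 + 68.07)
= 1118.3901 / 84.5
= 13.2354 u

13.2354


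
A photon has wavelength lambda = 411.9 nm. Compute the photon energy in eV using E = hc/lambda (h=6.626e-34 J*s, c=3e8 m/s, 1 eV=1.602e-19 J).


E = hc / lambda
= (6.626e-34)(3e8) / (411.9e-9)
= 1.9878e-25 / 4.1190e-07
= 4.8259e-19 J
Converting to eV: 4.8259e-19 / 1.602e-19
= 3.0124 eV

3.0124


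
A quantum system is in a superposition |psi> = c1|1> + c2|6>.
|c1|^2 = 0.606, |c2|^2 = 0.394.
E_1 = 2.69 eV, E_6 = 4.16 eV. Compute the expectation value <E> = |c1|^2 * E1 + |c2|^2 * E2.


<E> = |c1|^2 * E1 + |c2|^2 * E2
= 0.606 * 2.69 + 0.394 * 4.16
= 1.6301 + 1.639
= 3.2692 eV

3.2692


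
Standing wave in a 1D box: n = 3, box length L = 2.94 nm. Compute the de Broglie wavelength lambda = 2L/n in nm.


lambda = 2L / n
= 2 * 2.94 / 3
= 5.88 / 3
= 1.96 nm

1.96


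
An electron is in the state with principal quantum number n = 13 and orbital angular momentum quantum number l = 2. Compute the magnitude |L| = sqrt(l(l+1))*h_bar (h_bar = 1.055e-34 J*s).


L = sqrt(l*(l+1)) * h_bar
= sqrt(2 * 3) * 1.055e-34
= sqrt(6) * 1.055e-34
= 2.4495 * 1.055e-34
= 2.5842e-34 J*s

2.5842e-34


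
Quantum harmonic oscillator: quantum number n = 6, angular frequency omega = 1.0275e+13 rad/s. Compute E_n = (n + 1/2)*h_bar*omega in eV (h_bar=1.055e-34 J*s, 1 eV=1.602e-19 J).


E = (n + 1/2) * h_bar * omega
= (6 + 0.5) * 1.055e-34 * 1.0275e+13
= 6.5 * 1.0840e-21
= 7.0461e-21 J
= 0.044 eV

0.044


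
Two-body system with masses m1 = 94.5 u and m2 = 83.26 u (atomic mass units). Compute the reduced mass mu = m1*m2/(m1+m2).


mu = m1 * m2 / (m1 + m2)
= 94.5 * 83.26 / (94.5 + 83.26)
= 7868.07 / 177.76
= 44.2623 u

44.2623


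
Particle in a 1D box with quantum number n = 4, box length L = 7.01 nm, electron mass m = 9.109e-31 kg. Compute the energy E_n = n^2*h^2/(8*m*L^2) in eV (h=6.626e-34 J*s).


E = n^2 * h^2 / (8 * m * L^2)
= 4^2 * (6.626e-34)^2 / (8 * 9.109e-31 * (7.01e-9)^2)
= 16 * 4.3904e-67 / (8 * 9.109e-31 * 4.9140e-17)
= 1.9617e-20 J
= 0.1225 eV

0.1225


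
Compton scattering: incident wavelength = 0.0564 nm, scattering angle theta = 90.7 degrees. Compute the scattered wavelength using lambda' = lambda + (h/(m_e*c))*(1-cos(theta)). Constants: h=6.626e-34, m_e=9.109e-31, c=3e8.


Compton wavelength: h/(m_e*c) = 2.4247e-12 m
d_lambda = 2.4247e-12 * (1 - cos(90.7 deg))
= 2.4247e-12 * 1.012217
= 2.4543e-12 m = 0.002454 nm
lambda' = 0.0564 + 0.002454
= 0.058854 nm

0.058854


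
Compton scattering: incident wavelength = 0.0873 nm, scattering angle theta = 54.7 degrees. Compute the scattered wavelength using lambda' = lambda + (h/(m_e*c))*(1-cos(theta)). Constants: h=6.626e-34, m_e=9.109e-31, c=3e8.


Compton wavelength: h/(m_e*c) = 2.4247e-12 m
d_lambda = 2.4247e-12 * (1 - cos(54.7 deg))
= 2.4247e-12 * 0.422142
= 1.0236e-12 m = 0.001024 nm
lambda' = 0.0873 + 0.001024
= 0.088324 nm

0.088324


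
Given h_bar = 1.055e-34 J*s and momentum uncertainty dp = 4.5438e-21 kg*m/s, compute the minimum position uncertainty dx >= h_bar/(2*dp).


dx = h_bar / (2 * dp)
= 1.055e-34 / (2 * 4.5438e-21)
= 1.055e-34 / 9.0876e-21
= 1.1609e-14 m

1.1609e-14


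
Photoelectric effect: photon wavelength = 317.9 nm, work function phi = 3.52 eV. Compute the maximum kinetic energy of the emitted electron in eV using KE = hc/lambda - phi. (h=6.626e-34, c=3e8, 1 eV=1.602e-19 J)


E_photon = hc / lambda
= (6.626e-34)(3e8) / (317.9e-9)
= 6.2529e-19 J
= 3.9032 eV
KE = E_photon - phi
= 3.9032 - 3.52
= 0.3832 eV

0.3832


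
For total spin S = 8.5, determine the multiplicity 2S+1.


Spin multiplicity = 2S + 1
= 2 * 8.5 + 1
= 17.0 + 1
= 18

18


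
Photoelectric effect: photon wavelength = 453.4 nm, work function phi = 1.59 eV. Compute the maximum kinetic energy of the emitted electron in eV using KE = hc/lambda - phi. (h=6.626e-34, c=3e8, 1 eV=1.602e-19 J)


E_photon = hc / lambda
= (6.626e-34)(3e8) / (453.4e-9)
= 4.3842e-19 J
= 2.7367 eV
KE = E_photon - phi
= 2.7367 - 1.59
= 1.1467 eV

1.1467
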